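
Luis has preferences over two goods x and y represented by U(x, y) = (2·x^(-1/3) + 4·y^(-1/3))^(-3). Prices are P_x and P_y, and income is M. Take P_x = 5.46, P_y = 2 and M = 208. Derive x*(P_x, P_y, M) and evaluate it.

MU_x ∝ 2·x^(-4/3), MU_y ∝ 4·y^(-4/3), so MRS = (1/2)·(y/x)^(4/3) = P_x/P_y.
Solve for the ratio: y/x = [2·P_x/P_y]^(0.75).
Substitute y = (y/x)·x into the budget: x* = M/(P_x + P_y·(y/x)).
Numerically y/x = 3.57186, so x* = 208/(5.46 + 2·3.57186) = 16.5031.

x* = 16.5031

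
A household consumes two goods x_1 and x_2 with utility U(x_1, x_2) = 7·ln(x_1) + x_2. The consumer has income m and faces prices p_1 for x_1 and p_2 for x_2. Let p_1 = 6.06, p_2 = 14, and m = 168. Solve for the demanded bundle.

x_1* = 16.1716, x_2* = 5

So x_1*(p_1,p_2) = 7·p_2/p_1, independent of income; and x_2* = (m − 7·p_2)/p_2.
At the given prices: x_1* = 7·14/6.06 = 16.1716, and x_2* = 5.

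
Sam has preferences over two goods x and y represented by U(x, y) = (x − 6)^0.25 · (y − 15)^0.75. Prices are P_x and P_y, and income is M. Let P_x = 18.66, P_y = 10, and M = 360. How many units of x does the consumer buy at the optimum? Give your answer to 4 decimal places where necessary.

This is Cobb-Douglas in (x−6, y−15): tangency gives 0.25·P_y·(y−15) = 0.75·P_x·(x−6).
Substituting into the budget: x* = 6 + 0.25·(M − 6·P_x − 15·P_y)/P_x, and y* = 15 + 0.75·(…)/P_y.
Discretionary income = 360 − 6·18.66 − 15·10 = 98.04; x* = 6 + 0.25·98.04/18.66 = 7.3135.

x* = 7.3135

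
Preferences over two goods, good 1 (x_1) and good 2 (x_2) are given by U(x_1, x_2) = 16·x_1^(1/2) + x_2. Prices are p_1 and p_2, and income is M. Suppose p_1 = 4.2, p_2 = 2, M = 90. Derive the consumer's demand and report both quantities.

Set MRS = p_1/p_2: 8·x_1^(−1/2) = p_1/p_2.
Solve: √x_1 = 8·p_2/p_1, so x_1*(p_1,p_2) = (8·p_2/p_1)², and x_2* = (M − p_1·x_1*)/p_2.
Plugging in: x_1* = (8·2/4.2)² = 14.5125, x_2* = 14.5238.

x_1* = 14.5125, x_2* = 14.5238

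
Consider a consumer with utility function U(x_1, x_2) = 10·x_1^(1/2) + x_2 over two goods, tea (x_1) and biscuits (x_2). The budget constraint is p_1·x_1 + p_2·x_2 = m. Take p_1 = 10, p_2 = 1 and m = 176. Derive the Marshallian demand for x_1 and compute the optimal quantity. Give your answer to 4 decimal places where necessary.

x_1* = 0.25

Utility is quasi-linear in x_2; the FOC for x_1 is 5/√x_1 = p_1/p_2.
Thus x_1* = (5·p_2/p_1)² — independent of m — with the rest of income spent on x_2.
Plugging in: x_1* = (5·1/10)² = 0.25.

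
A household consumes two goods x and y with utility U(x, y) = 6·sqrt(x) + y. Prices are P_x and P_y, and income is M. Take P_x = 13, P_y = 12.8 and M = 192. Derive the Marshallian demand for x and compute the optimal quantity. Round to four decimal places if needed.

x* = 8.7252

Utility is quasi-linear in y; the FOC for x is 3/√x = P_x/P_y.
Solve: √x = 3·P_y/P_x, so x*(P_x,P_y) = (3·P_y/P_x)², and y* = (M − P_x·x*)/P_y.
Plugging in: x* = (3·12.8/13)² = 8.7252.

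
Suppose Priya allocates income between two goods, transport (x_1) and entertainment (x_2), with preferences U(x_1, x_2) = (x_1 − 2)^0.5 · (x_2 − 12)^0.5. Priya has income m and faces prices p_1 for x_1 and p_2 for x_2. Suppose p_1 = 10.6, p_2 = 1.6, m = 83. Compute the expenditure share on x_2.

Let x_1' = x_1−2, x_2' = x_2−12. MRS = x_2'/x_1' = p_1/p_2.
Substituting into the budget: x_1* = 2 + 0.5·(m − 2·p_1 − 12·p_2)/p_1, and x_2* = 12 + 0.5·(…)/p_2.
Discretionary income = 83 − 2·10.6 − 12·1.6 = 42.6; x_1* = 2 + 0.5·42.6/10.6 = 4.0094; x_2* = 12 + 0.5·42.6/1.6 = 25.3125.
Expenditure on x_2: 1.6·25.3125 = 40.5; share = 0.488.

share on x_2 = 0.488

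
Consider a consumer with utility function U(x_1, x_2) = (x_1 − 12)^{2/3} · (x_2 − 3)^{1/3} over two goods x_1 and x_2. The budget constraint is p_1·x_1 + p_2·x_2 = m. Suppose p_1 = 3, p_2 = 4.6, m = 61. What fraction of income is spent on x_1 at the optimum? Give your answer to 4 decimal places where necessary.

share on x_1 = 0.7126

This is Cobb-Douglas in (x_1−12, x_2−3): tangency gives 2/3·p_2·(x_2−3) = 1/3·p_1·(x_1−12).
Substituting into the budget: x_1* = 12 + 2/3·(m − 12·p_1 − 3·p_2)/p_1, and x_2* = 3 + 1/3·(…)/p_2.
Discretionary income = 61 − 12·3 − 3·4.6 = 11.2; x_1* = 12 + 2/3·11.2/3 = 14.4889; x_2* = 3 + 1/3·11.2/4.6 = 3.8116.
Expenditure on x_1: 3·14.4889 = 43.4667; share = 0.7126.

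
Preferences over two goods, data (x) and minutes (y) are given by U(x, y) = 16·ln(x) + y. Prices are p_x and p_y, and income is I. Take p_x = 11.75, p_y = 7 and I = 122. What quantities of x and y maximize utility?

MU_x = 16/x, MU_y = 1. Tangency: 16/x = p_x/p_y.
So x*(p_x,p_y) = 16·p_y/p_x, independent of income; and y* = (I − 16·p_y)/p_y.
At the given prices: x* = 16·7/11.75 = 9.5319, and y* = 1.4286.

x* = 9.5319, y* = 1.4286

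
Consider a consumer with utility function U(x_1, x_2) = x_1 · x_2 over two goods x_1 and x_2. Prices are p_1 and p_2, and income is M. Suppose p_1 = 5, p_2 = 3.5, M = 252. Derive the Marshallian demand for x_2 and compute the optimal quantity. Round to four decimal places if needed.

x_2* = 36

Tangency: MRS = x_2/x_1 = p_1/p_2.
So p_2·x_2 = p_1·x_1; combined with the budget, a share 0.5 of income goes to x_1.
Demand: x_1*(p_1,p_2,M) = 0.5·M/p_1 and x_2* = 0.5·M/p_2.
At p_1=5, p_2=3.5, M=252: x_2* = 0.5·252/3.5 = 36.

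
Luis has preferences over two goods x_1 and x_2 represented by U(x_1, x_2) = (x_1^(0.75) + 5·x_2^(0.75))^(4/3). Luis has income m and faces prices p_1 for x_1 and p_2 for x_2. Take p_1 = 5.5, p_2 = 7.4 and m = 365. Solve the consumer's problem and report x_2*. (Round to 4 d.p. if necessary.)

x_2* = 49.1329

MRS = MU_x_1/MU_x_2 = (1/5)·(x_2/x_1)^(0.25). Set equal to p_1/p_2.
Hence x_2/x_1 = (5·p_1/p_2)^(1/(0.25)), i.e. raised to the 4 power.
With the ratio pinned down, the budget gives x_1* = m/(p_1 + p_2·(x_2/x_1)) and x_2* = (x_2/x_1)·x_1*.
Numerically x_2/x_1 = 190.723363, so x_1* = 365/(5.5 + 7.4·190.723363) = 0.2576 and x_2* = 190.723363·0.2576 = 49.1329.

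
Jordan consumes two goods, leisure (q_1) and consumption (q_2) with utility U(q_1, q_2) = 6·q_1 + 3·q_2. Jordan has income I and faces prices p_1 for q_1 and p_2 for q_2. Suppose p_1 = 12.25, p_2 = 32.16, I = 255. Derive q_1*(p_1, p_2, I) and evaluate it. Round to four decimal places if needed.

Perfect substitutes: compare marginal utility per dollar. 6/p_1 vs 3/p_2 → 0.4898 vs 0.0933.
q_1 gives more utility per dollar, so spend all income on q_1: q_1* = I/p_1, q_2* = 0.
Numerically: q_1* = 20.8163, q_2* = 0.

q_1* = 20.8163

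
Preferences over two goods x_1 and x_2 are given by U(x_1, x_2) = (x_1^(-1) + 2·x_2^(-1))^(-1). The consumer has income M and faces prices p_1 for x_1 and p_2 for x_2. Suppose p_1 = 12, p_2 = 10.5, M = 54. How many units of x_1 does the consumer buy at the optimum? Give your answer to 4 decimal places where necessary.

MRS = MU_x_1/MU_x_2 = (1/2)·(x_2/x_1)^(2). Set equal to p_1/p_2.
Hence x_2/x_1 = (2·p_1/p_2)^(1/(2)), i.e. raised to the 0.5 power.
With the ratio pinned down, the budget gives x_1* = M/(p_1 + p_2·(x_2/x_1)) and x_2* = (x_2/x_1)·x_1*.
Numerically x_2/x_1 = 1.511858, so x_1* = 54/(12 + 10.5·1.511858) = 1.9373.

x_1* = 1.9373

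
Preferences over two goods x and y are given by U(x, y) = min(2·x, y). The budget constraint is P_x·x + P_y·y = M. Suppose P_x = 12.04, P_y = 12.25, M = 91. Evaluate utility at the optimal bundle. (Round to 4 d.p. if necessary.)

V = 4.9808

With perfect complements, no substitution: consume in ratio x:y = 1:2.
Budget: P_x·x + P_y·2·x = M, so (P_x + 2·P_y)·x = M.
Demand: x*(P_x,P_y,M) = M/(P_x + 2·P_y), y* = 2·M/(P_x + 2·P_y).
Here 12.04 + 2·12.25 = 36.54, giving x* = 2.4904 and y* = 4.9808.
Utility at the optimum: U(2.4904, 4.9808) = 4.9808.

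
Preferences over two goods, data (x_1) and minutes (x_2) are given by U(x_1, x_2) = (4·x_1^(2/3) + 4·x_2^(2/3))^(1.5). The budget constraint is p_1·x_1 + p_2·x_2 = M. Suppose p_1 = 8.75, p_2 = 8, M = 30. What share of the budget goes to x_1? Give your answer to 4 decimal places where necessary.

From the CES first-order condition, (x_2/x_1)^(1/3) = p_1/p_2.
Hence x_2/x_1 = (p_1/p_2)^(1/(1/3)), i.e. raised to the 3 power.
With the ratio pinned down, the budget gives x_1* = M/(p_1 + p_2·(x_2/x_1)) and x_2* = (x_2/x_1)·x_1*.
Numerically x_2/x_1 = 1.308441, so x_1* = 30/(8.75 + 8·1.308441) = 1.5611 and x_2* = 1.308441·1.5611 = 2.0426.
Expenditure on x_1: 8.75·1.5611 = 13.6594; share = 0.4553.

share on x_1 = 0.4553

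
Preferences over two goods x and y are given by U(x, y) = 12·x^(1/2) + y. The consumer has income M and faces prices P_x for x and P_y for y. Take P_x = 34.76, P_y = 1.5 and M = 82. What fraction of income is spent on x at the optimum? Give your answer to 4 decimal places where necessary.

share on x = 0.0284

Plugging in: x* = (6·1.5/34.76)² = 0.067, y* = 53.1132.
Expenditure on x: 34.76·0.067 = 2.3303; share = 0.0284.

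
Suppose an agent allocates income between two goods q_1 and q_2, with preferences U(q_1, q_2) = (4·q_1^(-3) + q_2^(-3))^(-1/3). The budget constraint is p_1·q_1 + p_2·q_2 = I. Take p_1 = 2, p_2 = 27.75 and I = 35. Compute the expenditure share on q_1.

MRS = MU_q_1/MU_q_2 = 4·(q_2/q_1)^(4). Set equal to p_1/p_2.
Hence q_2/q_1 = ((1/4)·p_1/p_2)^(1/(4)), i.e. raised to the 0.25 power.
Substitute q_2 = (q_2/q_1)·q_1 into the budget: q_1* = I/(p_1 + p_2·(q_2/q_1)).
Numerically q_2/q_1 = 0.366376, so q_1* = 35/(2 + 27.75·0.366376) = 2.8767 and q_2* = 0.366376·2.8767 = 1.0539.
Expenditure on q_1: 2·2.8767 = 5.7533; share = 0.1644.

share on q_1 = 0.1644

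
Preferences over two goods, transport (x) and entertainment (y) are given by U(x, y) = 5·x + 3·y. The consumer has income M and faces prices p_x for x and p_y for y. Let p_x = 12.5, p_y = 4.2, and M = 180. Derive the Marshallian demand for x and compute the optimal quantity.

x* = 0

y gives more utility per dollar, so spend all income on y: y* = M/p_y, x* = 0.
Numerically: x* = 0, y* = 42.8571.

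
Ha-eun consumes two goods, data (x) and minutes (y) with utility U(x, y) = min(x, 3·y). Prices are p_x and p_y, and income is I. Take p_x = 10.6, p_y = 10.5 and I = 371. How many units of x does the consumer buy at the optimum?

x* = 26.3121

Demand: x*(p_x,p_y,I) = 3·I/(3·p_x + p_y), y* = I/(3·p_x + p_y).
Here 3·10.6 + 10.5 = 42.3, giving x* = 26.3121.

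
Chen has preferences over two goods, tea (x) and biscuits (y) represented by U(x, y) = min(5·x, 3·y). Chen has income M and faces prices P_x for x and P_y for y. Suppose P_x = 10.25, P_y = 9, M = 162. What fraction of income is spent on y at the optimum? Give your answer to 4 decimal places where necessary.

share on y = 0.5941

With perfect complements, no substitution: consume in ratio x:y = 3:5.
Budget: P_x·x + P_y·(5/3)·x = M, so (3·P_x + 5·P_y)·x = 3·M.
Demand: x*(P_x,P_y,M) = 3·M/(3·P_x + 5·P_y), y* = 5·M/(3·P_x + 5·P_y).
Here 3·10.25 + 5·9 = 75.75, giving x* = 6.4158 and y* = 10.6931.
Expenditure on y: 9·10.6931 = 96.2376; share = 0.5941.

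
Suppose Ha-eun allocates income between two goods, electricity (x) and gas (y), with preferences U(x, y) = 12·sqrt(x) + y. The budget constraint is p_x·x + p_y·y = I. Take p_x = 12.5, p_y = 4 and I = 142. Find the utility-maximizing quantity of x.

MU_x = 6/√x, MU_y = 1. Tangency: 6/√x = p_x/p_y.
Thus x* = (6·p_y/p_x)² — independent of I — with the rest of income spent on y.
Plugging in: x* = (6·4/12.5)² = 3.6864.

x* = 3.6864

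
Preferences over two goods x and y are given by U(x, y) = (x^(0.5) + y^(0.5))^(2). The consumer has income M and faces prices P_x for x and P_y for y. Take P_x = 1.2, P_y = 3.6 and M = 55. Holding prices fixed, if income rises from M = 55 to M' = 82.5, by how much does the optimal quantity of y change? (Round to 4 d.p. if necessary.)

From the CES first-order condition, (y/x)^(0.5) = P_x/P_y.
Hence y/x = (P_x/P_y)^(1/(0.5)), i.e. raised to the 2 power.
Substitute y = (y/x)·x into the budget: x* = M/(P_x + P_y·(y/x)).
Numerically y/x = 0.111111, so x* = 55/(1.2 + 3.6·0.111111) = 34.375 and y* = 0.111111·34.375 = 3.8194.
At M' = 82.5: y* = 5.7292. Change: 5.7292 − 3.8194 = 1.9097.

Δy* = 1.9097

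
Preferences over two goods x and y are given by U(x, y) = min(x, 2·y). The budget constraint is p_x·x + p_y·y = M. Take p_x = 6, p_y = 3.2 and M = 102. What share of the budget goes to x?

share on x = 0.7895

With perfect complements, no substitution: consume in ratio x:y = 2:1.
Budget: p_x·x + p_y·(1/2)·x = M, so (2·p_x + p_y)·x = 2·M.
Demand: x*(p_x,p_y,M) = 2·M/(2·p_x + p_y), y* = M/(2·p_x + p_y).
Here 2·6 + 3.2 = 15.2, giving x* = 13.4211 and y* = 6.7105.
Expenditure on x: 6·13.4211 = 80.5263; share = 0.7895.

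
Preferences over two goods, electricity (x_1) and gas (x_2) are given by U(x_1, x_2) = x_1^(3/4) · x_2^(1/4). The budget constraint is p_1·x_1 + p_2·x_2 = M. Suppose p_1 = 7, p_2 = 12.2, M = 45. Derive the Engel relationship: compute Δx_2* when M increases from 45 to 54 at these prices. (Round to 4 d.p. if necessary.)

Δx_2* = 0.1844

The MRS is 3·x_2/x_1. Set MRS = p_1/p_2.
So 0.75·p_2·x_2 = 0.25·p_1·x_1; combined with the budget, a share 0.75 of income goes to x_1.
Demand: x_1*(p_1,p_2,M) = 0.75·M/p_1 and x_2* = 0.25·M/p_2.
At p_1=7, p_2=12.2, M=45: x_2* = 0.25·45/12.2 = 0.9221.
At M' = 54: x_2* = 1.1066. Change: 1.1066 − 0.9221 = 0.1844.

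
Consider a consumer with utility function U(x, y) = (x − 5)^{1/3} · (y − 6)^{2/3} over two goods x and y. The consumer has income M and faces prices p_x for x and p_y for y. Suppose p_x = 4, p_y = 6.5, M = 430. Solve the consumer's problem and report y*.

This is Cobb-Douglas in (x−5, y−6): tangency gives 1/3·p_y·(y−6) = 2/3·p_x·(x−5).
Substituting into the budget: x* = 5 + 1/3·(M − 5·p_x − 6·p_y)/p_x, and y* = 6 + 2/3·(…)/p_y.
Discretionary income = 430 − 5·4 − 6·6.5 = 371; y* = 6 + 2/3·371/6.5 = 44.0513.

y* = 44.0513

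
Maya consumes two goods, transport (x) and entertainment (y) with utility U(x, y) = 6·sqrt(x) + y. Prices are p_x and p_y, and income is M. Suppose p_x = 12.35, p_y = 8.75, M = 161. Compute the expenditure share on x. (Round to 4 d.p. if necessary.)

share on x = 0.3465

MU_x = 3/√x, MU_y = 1. Tangency: 3/√x = p_x/p_y.
Solve: √x = 3·p_y/p_x, so x*(p_x,p_y) = (3·p_y/p_x)², and y* = (M − p_x·x*)/p_y.
Plugging in: x* = (3·8.75/12.35)² = 4.5178, y* = 12.0235.
Expenditure on x: 12.35·4.5178 = 55.7945; share = 0.3465.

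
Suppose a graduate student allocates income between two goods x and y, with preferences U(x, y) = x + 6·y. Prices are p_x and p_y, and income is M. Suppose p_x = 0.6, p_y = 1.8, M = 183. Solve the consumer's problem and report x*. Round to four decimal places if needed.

x* = 0

Linear utility — the consumer picks whichever good has higher MU/price: 1/0.6 = 1.6667 vs 6/1.8 = 3.3333.
y gives more utility per dollar, so spend all income on y: y* = M/p_y, x* = 0.
Numerically: x* = 0, y* = 101.6667.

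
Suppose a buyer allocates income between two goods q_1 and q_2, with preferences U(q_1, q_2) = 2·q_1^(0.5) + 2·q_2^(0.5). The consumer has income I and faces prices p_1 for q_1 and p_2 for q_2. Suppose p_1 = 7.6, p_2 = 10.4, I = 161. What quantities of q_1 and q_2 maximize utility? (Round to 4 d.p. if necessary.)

q_1* = 12.2398, q_2* = 6.5363

MU_q_1 ∝ 2·q_1^(-0.5), MU_q_2 ∝ 2·q_2^(-0.5), so MRS = (q_2/q_1)^(0.5) = p_1/p_2.
Hence q_2/q_1 = (p_1/p_2)^(1/(0.5)), i.e. raised to the 2 power.
With the ratio pinned down, the budget gives q_1* = I/(p_1 + p_2·(q_2/q_1)) and q_2* = (q_2/q_1)·q_1*.
Numerically q_2/q_1 = 0.534024, so q_1* = 161/(7.6 + 10.4·0.534024) = 12.2398 and q_2* = 0.534024·12.2398 = 6.5363.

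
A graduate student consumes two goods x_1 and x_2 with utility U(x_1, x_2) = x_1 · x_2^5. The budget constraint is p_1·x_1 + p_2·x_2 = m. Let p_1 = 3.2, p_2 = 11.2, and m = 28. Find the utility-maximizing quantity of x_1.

x_1* = 1.4583

The MRS is (1/5)·x_2/x_1. Set MRS = p_1/p_2.
Rearranging, p_2·x_2 = 5·p_1·x_1. Substituting into the budget gives p_1·x_1·(1 + 5) = m.
Demand: x_1*(p_1,p_2,m) = 1/6·m/p_1 and x_2* = 5/6·m/p_2.
At p_1=3.2, p_2=11.2, m=28: x_1* = 1/6·28/3.2 = 1.4583.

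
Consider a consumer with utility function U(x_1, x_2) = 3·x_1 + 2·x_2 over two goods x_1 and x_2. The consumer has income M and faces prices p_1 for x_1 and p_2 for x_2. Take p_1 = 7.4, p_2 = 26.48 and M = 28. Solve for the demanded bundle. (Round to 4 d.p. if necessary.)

Perfect substitutes: compare marginal utility per dollar. 3/p_1 vs 2/p_2 → 0.4054 vs 0.0755.
x_1 gives more utility per dollar, so spend all income on x_1: x_1* = M/p_1, x_2* = 0.
Numerically: x_1* = 3.7838, x_2* = 0.

x_1* = 3.7838, x_2* = 0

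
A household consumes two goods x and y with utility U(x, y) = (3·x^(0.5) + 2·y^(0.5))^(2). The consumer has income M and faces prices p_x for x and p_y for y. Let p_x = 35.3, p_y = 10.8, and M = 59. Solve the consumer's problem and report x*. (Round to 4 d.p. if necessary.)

x* = 0.6815

MU_x ∝ 3·x^(-0.5), MU_y ∝ 2·y^(-0.5), so MRS = (3/2)·(y/x)^(0.5) = p_x/p_y.
Solve for the ratio: y/x = [(2/3)·p_x/p_y]^(2).
With the ratio pinned down, the budget gives x* = M/(p_x + p_y·(y/x)) and y* = (y/x)·x*.
Numerically y/x = 4.748095, so x* = 59/(35.3 + 10.8·4.748095) = 0.6815.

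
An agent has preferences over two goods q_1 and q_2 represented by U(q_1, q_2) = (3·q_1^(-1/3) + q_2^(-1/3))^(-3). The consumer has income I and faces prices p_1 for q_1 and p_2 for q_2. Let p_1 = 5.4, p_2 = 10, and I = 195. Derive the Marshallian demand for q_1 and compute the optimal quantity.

q_1* = 23.8869

Substitute q_2 = (q_2/q_1)·q_1 into the budget: q_1* = I/(p_1 + p_2·(q_2/q_1)).
Numerically q_2/q_1 = 0.276347, so q_1* = 195/(5.4 + 10·0.276347) = 23.8869.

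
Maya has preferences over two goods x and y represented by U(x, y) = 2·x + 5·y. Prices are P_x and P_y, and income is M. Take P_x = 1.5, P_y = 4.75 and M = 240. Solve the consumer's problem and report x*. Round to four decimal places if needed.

Perfect substitutes: compare marginal utility per dollar. 2/P_x vs 5/P_y → 1.3333 vs 1.0526.
x gives more utility per dollar, so spend all income on x: x* = M/P_x, y* = 0.
Numerically: x* = 160, y* = 0.

x* = 160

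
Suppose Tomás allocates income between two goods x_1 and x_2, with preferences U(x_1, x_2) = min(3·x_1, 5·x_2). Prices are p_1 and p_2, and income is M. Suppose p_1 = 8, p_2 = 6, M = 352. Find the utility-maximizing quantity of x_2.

Leontief preferences: the optimum is at the kink where x_1/5 = x_2/3, i.e. x_2 = (3/5)·x_1.
Budget: p_1·x_1 + p_2·(3/5)·x_1 = M, so (5·p_1 + 3·p_2)·x_1 = 5·M.
Demand: x_1*(p_1,p_2,M) = 5·M/(5·p_1 + 3·p_2), x_2* = 3·M/(5·p_1 + 3·p_2).
Here 5·8 + 3·6 = 58, giving x_2* = 18.2069.

x_2* = 18.2069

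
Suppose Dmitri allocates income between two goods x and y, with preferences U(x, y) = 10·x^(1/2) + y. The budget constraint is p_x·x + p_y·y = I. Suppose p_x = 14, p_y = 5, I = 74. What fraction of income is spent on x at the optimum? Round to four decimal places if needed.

share on x = 0.6033

Utility is quasi-linear in y; the FOC for x is 5/√x = p_x/p_y.
Solve: √x = 5·p_y/p_x, so x*(p_x,p_y) = (5·p_y/p_x)², and y* = (I − p_x·x*)/p_y.
Plugging in: x* = (5·5/14)² = 3.1888, y* = 5.8714.
Expenditure on x: 14·3.1888 = 44.6429; share = 0.6033.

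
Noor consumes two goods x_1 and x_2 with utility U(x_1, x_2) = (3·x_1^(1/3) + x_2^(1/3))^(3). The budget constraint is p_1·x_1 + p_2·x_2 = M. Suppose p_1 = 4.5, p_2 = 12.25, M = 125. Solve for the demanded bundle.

x_1* = 24.8762, x_2* = 1.0659

MRS = MU_x_1/MU_x_2 = 3·(x_2/x_1)^(2/3). Set equal to p_1/p_2.
Hence x_2/x_1 = ((1/3)·p_1/p_2)^(1/(2/3)), i.e. raised to the 1.5 power.
With the ratio pinned down, the budget gives x_1* = M/(p_1 + p_2·(x_2/x_1)) and x_2* = (x_2/x_1)·x_1*.
Numerically x_2/x_1 = 0.042848, so x_1* = 125/(4.5 + 12.25·0.042848) = 24.8762 and x_2* = 0.042848·24.8762 = 1.0659.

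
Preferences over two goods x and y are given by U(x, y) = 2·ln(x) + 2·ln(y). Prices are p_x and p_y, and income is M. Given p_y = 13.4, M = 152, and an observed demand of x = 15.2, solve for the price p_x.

MU_x/MU_y = (2·y)/(2·x); tangency sets this equal to p_x/p_y.
Rearranging, p_y·y = p_x·x. Substituting into the budget gives p_x·x·(1 + 1) = M.
Demand: x*(p_x,p_y,M) = 0.5·M/p_x and y* = 0.5·M/p_y.
Set x* = 15.2 in the demand function and solve for p_x: p_x = 5.

p_x = 5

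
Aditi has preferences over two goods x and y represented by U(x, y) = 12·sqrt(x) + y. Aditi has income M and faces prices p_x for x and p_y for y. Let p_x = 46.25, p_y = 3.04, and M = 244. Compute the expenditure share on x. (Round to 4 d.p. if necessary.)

share on x = 0.0295

Utility is quasi-linear in y; the FOC for x is 6/√x = p_x/p_y.
Solve: √x = 6·p_y/p_x, so x*(p_x,p_y) = (6·p_y/p_x)², and y* = (M − p_x·x*)/p_y.
Plugging in: x* = (6·3.04/46.25)² = 0.1555, y* = 77.8969.
Expenditure on x: 46.25·0.1555 = 7.1935; share = 0.0295.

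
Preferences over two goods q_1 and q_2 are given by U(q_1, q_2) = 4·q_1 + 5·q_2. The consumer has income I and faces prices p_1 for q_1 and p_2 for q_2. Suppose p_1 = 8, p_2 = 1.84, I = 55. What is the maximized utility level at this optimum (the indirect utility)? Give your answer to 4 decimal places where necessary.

Numerically: q_1* = 0, q_2* = 29.8913.
Utility at the optimum: U(0, 29.8913) = 149.4565.

V = 149.4565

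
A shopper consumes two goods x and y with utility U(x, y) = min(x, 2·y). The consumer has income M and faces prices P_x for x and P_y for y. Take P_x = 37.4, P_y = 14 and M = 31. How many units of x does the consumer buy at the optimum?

With perfect complements, no substitution: consume in ratio x:y = 2:1.
Budget: P_x·x + P_y·(1/2)·x = M, so (2·P_x + P_y)·x = 2·M.
Demand: x*(P_x,P_y,M) = 2·M/(2·P_x + P_y), y* = M/(2·P_x + P_y).
Here 2·37.4 + 14 = 88.8, giving x* = 0.6982.

x* = 0.6982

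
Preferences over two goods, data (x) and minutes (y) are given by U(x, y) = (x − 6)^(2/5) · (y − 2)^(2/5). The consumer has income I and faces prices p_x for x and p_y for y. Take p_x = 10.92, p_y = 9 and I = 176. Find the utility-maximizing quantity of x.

x* = 10.2344

MRS = (y−2)/(x−6). Tangency with p_x/p_y gives y−2 = (p_x/p_y)·(x−6).
Substituting into the budget: x* = 6 + 0.5·(I − 6·p_x − 2·p_y)/p_x, and y* = 2 + 0.5·(…)/p_y.
Discretionary income = 176 − 6·10.92 − 2·9 = 92.48; x* = 6 + 0.5·92.48/10.92 = 10.2344.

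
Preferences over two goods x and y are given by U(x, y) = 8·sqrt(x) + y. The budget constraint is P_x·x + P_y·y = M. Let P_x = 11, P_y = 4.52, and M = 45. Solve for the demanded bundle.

x* = 2.7015, y* = 3.3812

Thus x* = (4·P_y/P_x)² — independent of M — with the rest of income spent on y.
Plugging in: x* = (4·4.52/11)² = 2.7015, y* = 3.3812.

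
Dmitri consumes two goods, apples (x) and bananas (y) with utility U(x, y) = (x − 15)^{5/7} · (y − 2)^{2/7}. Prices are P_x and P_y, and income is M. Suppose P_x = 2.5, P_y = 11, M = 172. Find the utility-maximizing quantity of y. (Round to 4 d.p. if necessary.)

y* = 4.9221

Substituting into the budget: x* = 15 + 5/7·(M − 15·P_x − 2·P_y)/P_x, and y* = 2 + 2/7·(…)/P_y.
Discretionary income = 172 − 15·2.5 − 2·11 = 112.5; y* = 2 + 2/7·112.5/11 = 4.9221.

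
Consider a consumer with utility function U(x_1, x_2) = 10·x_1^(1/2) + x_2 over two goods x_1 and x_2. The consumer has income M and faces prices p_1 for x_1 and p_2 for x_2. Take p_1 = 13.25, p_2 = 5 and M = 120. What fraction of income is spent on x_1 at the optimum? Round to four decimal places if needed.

share on x_1 = 0.3931

Solve: √x_1 = 5·p_2/p_1, so x_1*(p_1,p_2) = (5·p_2/p_1)², and x_2* = (M − p_1·x_1*)/p_2.
Plugging in: x_1* = (5·5/13.25)² = 3.56, x_2* = 14.566.
Expenditure on x_1: 13.25·3.56 = 47.1698; share = 0.3931.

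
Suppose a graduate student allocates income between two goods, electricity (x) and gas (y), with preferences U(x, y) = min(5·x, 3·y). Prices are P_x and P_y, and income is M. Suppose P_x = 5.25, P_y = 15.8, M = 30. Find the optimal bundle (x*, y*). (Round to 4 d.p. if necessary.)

x* = 0.9499, y* = 1.5831

Leontief preferences: the optimum is at the kink where x/3 = y/5, i.e. y = (5/3)·x.
Budget: P_x·x + P_y·(5/3)·x = M, so (3·P_x + 5·P_y)·x = 3·M.
Demand: x*(P_x,P_y,M) = 3·M/(3·P_x + 5·P_y), y* = 5·M/(3·P_x + 5·P_y).
Here 3·5.25 + 5·15.8 = 94.75, giving x* = 0.9499 and y* = 1.5831.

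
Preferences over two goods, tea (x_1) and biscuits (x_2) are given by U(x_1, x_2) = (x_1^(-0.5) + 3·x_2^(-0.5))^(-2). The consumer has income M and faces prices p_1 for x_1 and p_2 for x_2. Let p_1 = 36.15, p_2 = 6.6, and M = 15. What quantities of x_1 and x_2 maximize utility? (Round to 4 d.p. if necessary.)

From the CES first-order condition, (1/3)·(x_2/x_1)^(1.5) = p_1/p_2.
Solve for the ratio: x_2/x_1 = [3·p_1/p_2]^(2/3).
With the ratio pinned down, the budget gives x_1* = M/(p_1 + p_2·(x_2/x_1)) and x_2* = (x_2/x_1)·x_1*.
Numerically x_2/x_1 = 6.463341, so x_1* = 15/(36.15 + 6.6·6.463341) = 0.1903 and x_2* = 6.463341·0.1903 = 1.2302.

x_1* = 0.1903, x_2* = 1.2302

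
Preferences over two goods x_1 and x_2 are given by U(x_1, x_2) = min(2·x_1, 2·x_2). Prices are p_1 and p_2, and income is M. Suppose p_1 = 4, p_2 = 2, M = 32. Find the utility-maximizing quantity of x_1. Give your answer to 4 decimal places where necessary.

Leontief preferences: the optimum is at the kink where x_1/2 = x_2/2, i.e. x_2 = x_1.
Budget: p_1·x_1 + p_2·x_1 = M, so (2·p_1 + 2·p_2)·x_1 = 2·M.
Demand: x_1*(p_1,p_2,M) = 2·M/(2·p_1 + 2·p_2), x_2* = 2·M/(2·p_1 + 2·p_2).
Here 2·4 + 2·2 = 12, giving x_1* = 5.3333.

x_1* = 5.3333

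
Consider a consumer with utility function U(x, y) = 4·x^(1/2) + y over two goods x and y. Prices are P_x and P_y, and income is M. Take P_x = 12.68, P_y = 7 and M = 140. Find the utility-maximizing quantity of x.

MU_x = 2/√x, MU_y = 1. Tangency: 2/√x = P_x/P_y.
Thus x* = (2·P_y/P_x)² — independent of M — with the rest of income spent on y.
Plugging in: x* = (2·7/12.68)² = 1.219.

x* = 1.219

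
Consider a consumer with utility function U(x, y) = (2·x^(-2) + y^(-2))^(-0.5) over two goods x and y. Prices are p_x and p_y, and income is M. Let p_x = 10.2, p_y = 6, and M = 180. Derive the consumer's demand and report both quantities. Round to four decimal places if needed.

Substitute y = (y/x)·x into the budget: x* = M/(p_x + p_y·(y/x)).
Numerically y/x = 0.947268, so x* = 180/(10.2 + 6·0.947268) = 11.3324 and y* = 0.947268·11.3324 = 10.7349.

x* = 11.3324, y* = 10.7349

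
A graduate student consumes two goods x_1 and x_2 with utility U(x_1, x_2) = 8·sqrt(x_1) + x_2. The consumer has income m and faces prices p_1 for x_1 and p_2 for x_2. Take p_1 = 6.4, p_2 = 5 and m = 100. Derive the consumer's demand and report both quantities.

Utility is quasi-linear in x_2; the FOC for x_1 is 4/√x_1 = p_1/p_2.
Solve: √x_1 = 4·p_2/p_1, so x_1*(p_1,p_2) = (4·p_2/p_1)², and x_2* = (m − p_1·x_1*)/p_2.
Plugging in: x_1* = (4·5/6.4)² = 9.7656, x_2* = 7.5.

x_1* = 9.7656, x_2* = 7.5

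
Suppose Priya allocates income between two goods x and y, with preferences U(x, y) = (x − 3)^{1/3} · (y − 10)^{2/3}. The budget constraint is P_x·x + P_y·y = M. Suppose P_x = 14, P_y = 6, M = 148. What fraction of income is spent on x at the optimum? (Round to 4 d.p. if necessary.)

share on x = 0.3874

This is Cobb-Douglas in (x−3, y−10): tangency gives 1/3·P_y·(y−10) = 2/3·P_x·(x−3).
After buying the subsistence bundle (3, 10), a share 1/3 of the remaining income goes to x: x* = 3 + 1/3·(M − 3P_x − 10P_y)/P_x.
Discretionary income = 148 − 3·14 − 10·6 = 46; x* = 3 + 1/3·46/14 = 4.0952; y* = 10 + 2/3·46/6 = 15.1111.
Expenditure on x: 14·4.0952 = 57.3333; share = 0.3874.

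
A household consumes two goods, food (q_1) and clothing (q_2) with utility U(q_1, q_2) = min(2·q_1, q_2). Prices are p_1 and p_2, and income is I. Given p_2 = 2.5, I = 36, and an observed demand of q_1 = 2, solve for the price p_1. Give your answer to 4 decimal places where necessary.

p_1 = 13

Leontief preferences: the optimum is at the kink where q_1/1 = q_2/2, i.e. q_2 = 2·q_1.
Budget: p_1·q_1 + p_2·2·q_1 = I, so (p_1 + 2·p_2)·q_1 = I.
Demand: q_1*(p_1,p_2,I) = I/(p_1 + 2·p_2), q_2* = 2·I/(p_1 + 2·p_2).
Set q_1* = 2 in the demand function and solve for p_1: p_1 = 13.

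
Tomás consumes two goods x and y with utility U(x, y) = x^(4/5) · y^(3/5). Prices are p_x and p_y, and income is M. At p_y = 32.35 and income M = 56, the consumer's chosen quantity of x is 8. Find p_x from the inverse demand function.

MU_x/MU_y = (0.8·y)/(0.6·x); tangency sets this equal to p_x/p_y.
Rearranging, p_y·y = (3/4)·p_x·x. Substituting into the budget gives p_x·x·(1 + (3/4)) = M.
Demand: x*(p_x,p_y,M) = 4/7·M/p_x and y* = 3/7·M/p_y.
Set x* = 8 in the demand function and solve for p_x: p_x = 4.

p_x = 4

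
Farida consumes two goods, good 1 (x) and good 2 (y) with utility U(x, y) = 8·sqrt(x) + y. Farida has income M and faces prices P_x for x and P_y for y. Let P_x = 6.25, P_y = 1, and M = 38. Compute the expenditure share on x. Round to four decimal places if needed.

Utility is quasi-linear in y; the FOC for x is 4/√x = P_x/P_y.
Thus x* = (4·P_y/P_x)² — independent of M — with the rest of income spent on y.
Plugging in: x* = (4·1/6.25)² = 0.4096, y* = 35.44.
Expenditure on x: 6.25·0.4096 = 2.56; share = 0.0674.

share on x = 0.0674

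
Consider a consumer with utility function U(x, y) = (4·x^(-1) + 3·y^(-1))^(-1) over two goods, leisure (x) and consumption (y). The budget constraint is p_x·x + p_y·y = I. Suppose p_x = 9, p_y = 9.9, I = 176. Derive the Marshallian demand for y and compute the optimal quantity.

y* = 8.4617

MU_x ∝ 4·x^(-2), MU_y ∝ 3·y^(-2), so MRS = (4/3)·(y/x)^(2) = p_x/p_y.
Solve for the ratio: y/x = [(3/4)·p_x/p_y]^(0.5).
With the ratio pinned down, the budget gives x* = I/(p_x + p_y·(y/x)) and y* = (y/x)·x*.
Numerically y/x = 0.825723, so x* = 176/(9 + 9.9·0.825723) = 10.2477 and y* = 0.825723·10.2477 = 8.4617.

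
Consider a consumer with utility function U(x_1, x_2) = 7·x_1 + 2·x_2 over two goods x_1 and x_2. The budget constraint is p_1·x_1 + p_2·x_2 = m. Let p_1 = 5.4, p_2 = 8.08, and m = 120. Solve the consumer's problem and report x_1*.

Perfect substitutes: compare marginal utility per dollar. 7/p_1 vs 2/p_2 → 1.2963 vs 0.2475.
x_1 gives more utility per dollar, so spend all income on x_1: x_1* = m/p_1, x_2* = 0.
Numerically: x_1* = 22.2222, x_2* = 0.

x_1* = 22.2222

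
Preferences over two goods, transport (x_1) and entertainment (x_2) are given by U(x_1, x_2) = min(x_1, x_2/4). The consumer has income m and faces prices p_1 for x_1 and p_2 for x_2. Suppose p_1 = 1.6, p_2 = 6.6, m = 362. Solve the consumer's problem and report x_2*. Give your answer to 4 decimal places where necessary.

x_2* = 51.7143

With perfect complements, no substitution: consume in ratio x_1:x_2 = 1:4.
Budget: p_1·x_1 + p_2·4·x_1 = m, so (p_1 + 4·p_2)·x_1 = m.
Demand: x_1*(p_1,p_2,m) = m/(p_1 + 4·p_2), x_2* = 4·m/(p_1 + 4·p_2).
Here 1.6 + 4·6.6 = 28, giving x_2* = 51.7143.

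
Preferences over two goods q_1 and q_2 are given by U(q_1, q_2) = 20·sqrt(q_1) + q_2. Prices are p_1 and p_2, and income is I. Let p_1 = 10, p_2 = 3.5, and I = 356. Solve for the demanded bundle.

q_1* = 12.25, q_2* = 66.7143

MU_q_1 = 10/√q_1, MU_q_2 = 1. Tangency: 10/√q_1 = p_1/p_2.
Thus q_1* = (10·p_2/p_1)² — independent of I — with the rest of income spent on q_2.
Plugging in: q_1* = (10·3.5/10)² = 12.25, q_2* = 66.7143.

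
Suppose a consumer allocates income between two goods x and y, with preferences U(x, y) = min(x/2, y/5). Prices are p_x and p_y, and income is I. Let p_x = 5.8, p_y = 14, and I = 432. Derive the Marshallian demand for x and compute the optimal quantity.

x* = 10.5882

Here 2·5.8 + 5·14 = 81.6, giving x* = 10.5882.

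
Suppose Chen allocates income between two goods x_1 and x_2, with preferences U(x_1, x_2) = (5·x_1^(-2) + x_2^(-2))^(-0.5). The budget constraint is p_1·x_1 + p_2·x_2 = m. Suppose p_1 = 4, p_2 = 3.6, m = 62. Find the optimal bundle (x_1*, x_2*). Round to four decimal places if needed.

x_1* = 10.0315, x_2* = 6.0761

From the CES first-order condition, 5·(x_2/x_1)^(3) = p_1/p_2.
Hence x_2/x_1 = ((1/5)·p_1/p_2)^(1/(3)), i.e. raised to the 1/3 power.
With the ratio pinned down, the budget gives x_1* = m/(p_1 + p_2·(x_2/x_1)) and x_2* = (x_2/x_1)·x_1*.
Numerically x_2/x_1 = 0.605707, so x_1* = 62/(4 + 3.6·0.605707) = 10.0315 and x_2* = 0.605707·10.0315 = 6.0761.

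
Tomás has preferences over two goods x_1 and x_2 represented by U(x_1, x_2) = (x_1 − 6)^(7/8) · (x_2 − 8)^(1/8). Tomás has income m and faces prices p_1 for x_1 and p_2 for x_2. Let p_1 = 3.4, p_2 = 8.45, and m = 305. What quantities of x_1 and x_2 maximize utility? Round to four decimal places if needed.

x_1* = 61.8456, x_2* = 11.2101

This is Cobb-Douglas in (x_1−6, x_2−8): tangency gives 0.875·p_2·(x_2−8) = 0.125·p_1·(x_1−6).
After buying the subsistence bundle (6, 8), a share 0.875 of the remaining income goes to x_1: x_1* = 6 + 0.875·(m − 6p_1 − 8p_2)/p_1.
Discretionary income = 305 − 6·3.4 − 8·8.45 = 217; x_1* = 6 + 0.875·217/3.4 = 61.8456; x_2* = 8 + 0.125·217/8.45 = 11.2101.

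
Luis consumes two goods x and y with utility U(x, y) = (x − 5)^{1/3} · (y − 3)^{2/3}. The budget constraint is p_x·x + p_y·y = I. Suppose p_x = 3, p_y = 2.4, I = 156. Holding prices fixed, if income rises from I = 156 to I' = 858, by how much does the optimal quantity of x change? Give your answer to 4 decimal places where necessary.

Δx* = 78

MRS = (1/2)·(y−3)/(x−5). Tangency with p_x/p_y gives y−3 = 2·(p_x/p_y)·(x−5).
Substituting into the budget: x* = 5 + 1/3·(I − 5·p_x − 3·p_y)/p_x, and y* = 3 + 2/3·(…)/p_y.
Discretionary income = 156 − 5·3 − 3·2.4 = 133.8; x* = 5 + 1/3·133.8/3 = 19.8667.
At I' = 858: x* = 97.8667. Change: 97.8667 − 19.8667 = 78.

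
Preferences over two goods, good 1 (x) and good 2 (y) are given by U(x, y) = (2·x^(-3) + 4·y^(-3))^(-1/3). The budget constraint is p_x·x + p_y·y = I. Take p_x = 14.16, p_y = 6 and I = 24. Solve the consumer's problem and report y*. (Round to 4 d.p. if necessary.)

MU_x ∝ 2·x^(-4), MU_y ∝ 4·y^(-4), so MRS = (1/2)·(y/x)^(4) = p_x/p_y.
Solve for the ratio: y/x = [2·p_x/p_y]^(0.25).
With the ratio pinned down, the budget gives x* = I/(p_x + p_y·(y/x)) and y* = (y/x)·x*.
Numerically y/x = 1.473959, so x* = 24/(14.16 + 6·1.473959) = 1.0433 and y* = 1.473959·1.0433 = 1.5378.

y* = 1.5378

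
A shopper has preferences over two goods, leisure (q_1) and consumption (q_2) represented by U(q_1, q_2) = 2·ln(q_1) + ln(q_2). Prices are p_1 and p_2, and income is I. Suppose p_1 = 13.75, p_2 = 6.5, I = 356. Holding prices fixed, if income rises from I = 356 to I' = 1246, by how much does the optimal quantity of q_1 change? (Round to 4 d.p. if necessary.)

Δq_1* = 43.1515

Tangency: MRS = 2·q_2/q_1 = p_1/p_2.
So 2·p_2·q_2 = p_1·q_1; combined with the budget, a share 2/3 of income goes to q_1.
Demand: q_1*(p_1,p_2,I) = 2/3·I/p_1 and q_2* = 1/3·I/p_2.
At p_1=13.75, p_2=6.5, I=356: q_1* = 2/3·356/13.75 = 17.2606.
At I' = 1246: q_1* = 60.4121. Change: 60.4121 − 17.2606 = 43.1515.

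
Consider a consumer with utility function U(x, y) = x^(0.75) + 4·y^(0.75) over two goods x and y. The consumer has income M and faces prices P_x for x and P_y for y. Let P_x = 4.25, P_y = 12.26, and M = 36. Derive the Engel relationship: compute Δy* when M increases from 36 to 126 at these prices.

Δy* = 6.7116

From the CES first-order condition, (1/4)·(y/x)^(0.25) = P_x/P_y.
Hence y/x = (4·P_x/P_y)^(1/(0.25)), i.e. raised to the 4 power.
Substitute y = (y/x)·x into the budget: x* = M/(P_x + P_y·(y/x)).
Numerically y/x = 3.696867, so x* = 36/(4.25 + 12.26·3.696867) = 0.7262 and y* = 3.696867·0.7262 = 2.6846.
At M' = 126: y* = 9.3962. Change: 9.3962 − 2.6846 = 6.7116.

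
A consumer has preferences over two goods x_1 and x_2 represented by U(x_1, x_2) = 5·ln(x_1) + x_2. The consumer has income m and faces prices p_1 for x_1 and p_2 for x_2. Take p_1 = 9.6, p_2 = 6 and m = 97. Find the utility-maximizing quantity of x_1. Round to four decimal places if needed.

x_1* = 3.125

MU_x_1 = 5/x_1, MU_x_2 = 1. Tangency: 5/x_1 = p_1/p_2.
So x_1*(p_1,p_2) = 5·p_2/p_1, independent of income; and x_2* = (m − 5·p_2)/p_2.
At the given prices: x_1* = 5·6/9.6 = 3.125.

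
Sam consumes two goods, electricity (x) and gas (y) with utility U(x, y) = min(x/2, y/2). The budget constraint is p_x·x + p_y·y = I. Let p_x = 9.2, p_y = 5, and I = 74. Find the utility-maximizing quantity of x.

x* = 5.2113

Leontief preferences: the optimum is at the kink where x/2 = y/2, i.e. y = x.
Budget: p_x·x + p_y·x = I, so (2·p_x + 2·p_y)·x = 2·I.
Demand: x*(p_x,p_y,I) = 2·I/(2·p_x + 2·p_y), y* = 2·I/(2·p_x + 2·p_y).
Here 2·9.2 + 2·5 = 28.4, giving x* = 5.2113.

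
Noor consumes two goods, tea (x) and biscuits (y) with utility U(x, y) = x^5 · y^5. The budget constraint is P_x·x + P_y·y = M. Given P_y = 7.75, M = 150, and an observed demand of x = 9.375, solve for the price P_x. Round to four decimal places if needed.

P_x = 8

Tangency: MRS = y/x = P_x/P_y.
Rearranging, P_y·y = P_x·x. Substituting into the budget gives P_x·x·(1 + 1) = M.
Demand: x*(P_x,P_y,M) = 0.5·M/P_x and y* = 0.5·M/P_y.
Set x* = 9.375 in the demand function and solve for P_x: P_x = 8.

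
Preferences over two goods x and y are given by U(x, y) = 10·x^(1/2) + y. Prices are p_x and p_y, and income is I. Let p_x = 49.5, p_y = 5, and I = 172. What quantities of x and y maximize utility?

x* = 0.2551, y* = 31.8747

MU_x = 5/√x, MU_y = 1. Tangency: 5/√x = p_x/p_y.
Thus x* = (5·p_y/p_x)² — independent of I — with the rest of income spent on y.
Plugging in: x* = (5·5/49.5)² = 0.2551, y* = 31.8747.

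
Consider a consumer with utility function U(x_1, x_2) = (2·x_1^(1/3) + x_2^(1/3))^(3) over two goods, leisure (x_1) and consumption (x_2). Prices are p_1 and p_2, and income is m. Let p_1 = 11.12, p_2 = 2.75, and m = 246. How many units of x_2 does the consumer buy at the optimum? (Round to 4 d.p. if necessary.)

MRS = MU_x_1/MU_x_2 = 2·(x_2/x_1)^(2/3). Set equal to p_1/p_2.
Solve for the ratio: x_2/x_1 = [(1/2)·p_1/p_2]^(1.5).
With the ratio pinned down, the budget gives x_1* = m/(p_1 + p_2·(x_2/x_1)) and x_2* = (x_2/x_1)·x_1*.
Numerically x_2/x_1 = 2.874836, so x_1* = 246/(11.12 + 2.75·2.874836) = 12.9298 and x_2* = 2.874836·12.9298 = 37.1711.

x_2* = 37.1711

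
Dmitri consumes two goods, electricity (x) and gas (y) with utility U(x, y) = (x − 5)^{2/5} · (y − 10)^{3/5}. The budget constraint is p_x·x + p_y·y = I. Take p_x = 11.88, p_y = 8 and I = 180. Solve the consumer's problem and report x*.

Let x' = x−5, y' = y−10. MRS = (2/3)·y'/x' = p_x/p_y.
Substituting into the budget: x* = 5 + 0.4·(I − 5·p_x − 10·p_y)/p_x, and y* = 10 + 0.6·(…)/p_y.
Discretionary income = 180 − 5·11.88 − 10·8 = 40.6; x* = 5 + 0.4·40.6/11.88 = 6.367.

x* = 6.367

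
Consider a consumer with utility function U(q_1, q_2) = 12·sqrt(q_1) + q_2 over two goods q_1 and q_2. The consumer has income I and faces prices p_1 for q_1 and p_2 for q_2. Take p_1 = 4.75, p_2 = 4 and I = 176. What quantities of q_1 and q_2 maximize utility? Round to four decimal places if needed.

MU_q_1 = 6/√q_1, MU_q_2 = 1. Tangency: 6/√q_1 = p_1/p_2.
Solve: √q_1 = 6·p_2/p_1, so q_1*(p_1,p_2) = (6·p_2/p_1)², and q_2* = (I − p_1·q_1*)/p_2.
Plugging in: q_1* = (6·4/4.75)² = 25.5291, q_2* = 13.6842.

q_1* = 25.5291, q_2* = 13.6842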